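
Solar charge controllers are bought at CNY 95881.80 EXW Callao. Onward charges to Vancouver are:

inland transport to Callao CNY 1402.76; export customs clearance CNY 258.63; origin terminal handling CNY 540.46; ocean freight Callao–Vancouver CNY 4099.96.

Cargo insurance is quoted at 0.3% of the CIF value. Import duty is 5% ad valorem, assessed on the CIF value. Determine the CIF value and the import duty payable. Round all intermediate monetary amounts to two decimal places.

Let C be the CIF value. C = EXW price + pre-shipment costs + freight + 0.3% × C
C − 0.3% × C = 95881.80 + 1402.76 + 258.63 + 540.46 + 4099.96
0.997 × C = 102183.61
C = 102183.61 / 0.997 = 102491.08
Insurance premium = 0.3% × 102491.08 = 307.47
Import duty = 102491.08 × 5% = 5124.55

CIF value: CNY 102491.08; import duty: CNY 5124.55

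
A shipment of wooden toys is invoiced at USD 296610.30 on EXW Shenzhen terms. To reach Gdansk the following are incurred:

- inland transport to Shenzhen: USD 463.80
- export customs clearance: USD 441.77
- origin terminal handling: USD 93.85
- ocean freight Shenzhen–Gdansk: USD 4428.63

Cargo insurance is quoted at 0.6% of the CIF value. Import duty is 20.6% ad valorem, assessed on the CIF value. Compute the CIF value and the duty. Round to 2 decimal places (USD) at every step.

CIF value: USD 303861.52; import duty: USD 62595.47

Let C be the CIF value. C = EXW price + pre-shipment costs + freight + 0.6% × C
C − 0.6% × C = 296610.30 + 463.80 + 441.77 + 93.85 + 4428.63
0.994 × C = 302038.35
C = 302038.35 / 0.994 = 303861.52
Insurance premium = 0.6% × 303861.52 = 1823.17
Import duty = 303861.52 × 20.6% = 62595.47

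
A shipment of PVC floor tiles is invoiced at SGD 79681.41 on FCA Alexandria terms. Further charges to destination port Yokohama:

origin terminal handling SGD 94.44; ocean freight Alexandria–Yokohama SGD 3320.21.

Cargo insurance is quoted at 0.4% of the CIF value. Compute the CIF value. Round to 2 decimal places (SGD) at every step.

CIF value: SGD 83429.78

Let C be the CIF value. C = FCA price + pre-shipment costs + freight + 0.4% × C
C − 0.4% × C = 79681.41 + 94.44 + 3320.21
0.996 × C = 83096.06
C = 83096.06 / 0.996 = 83429.78
Insurance premium = 0.4% × 83429.78 = 333.72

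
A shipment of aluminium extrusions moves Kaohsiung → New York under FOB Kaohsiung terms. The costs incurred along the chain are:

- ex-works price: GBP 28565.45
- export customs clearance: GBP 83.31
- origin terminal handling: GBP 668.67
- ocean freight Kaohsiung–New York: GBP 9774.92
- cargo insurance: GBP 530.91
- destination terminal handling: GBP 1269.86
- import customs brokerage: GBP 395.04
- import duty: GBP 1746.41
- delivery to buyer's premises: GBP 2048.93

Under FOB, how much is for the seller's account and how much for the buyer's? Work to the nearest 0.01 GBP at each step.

FOB: the seller bears costs until goods are on board at the origin port; the buyer bears freight, insurance and all costs thereafter.
Seller's account: goods 28565.45 + export clearance 83.31 + origin terminal 668.67 = 29317.43
Buyer's account: freight 9774.92 + insurance 530.91 + destination terminal 1269.86 + brokerage 395.04 + duty 1746.41 + delivery 2048.93 = 15766.07

Seller: GBP 29317.43; buyer: GBP 15766.07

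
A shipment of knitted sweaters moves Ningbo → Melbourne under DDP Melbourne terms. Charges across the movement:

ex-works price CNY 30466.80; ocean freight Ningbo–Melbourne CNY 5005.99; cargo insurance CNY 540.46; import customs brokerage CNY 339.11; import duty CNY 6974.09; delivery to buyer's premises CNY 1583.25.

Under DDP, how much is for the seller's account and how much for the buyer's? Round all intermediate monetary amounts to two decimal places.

DDP: the seller bears all costs including import duty.
Seller's account: goods 30466.80 + freight 5005.99 + insurance 540.46 + brokerage 339.11 + duty 6974.09 + delivery 1583.25 = 44909.70
Buyer's account: 0.00

Seller: CNY 44909.70; buyer: CNY 0.00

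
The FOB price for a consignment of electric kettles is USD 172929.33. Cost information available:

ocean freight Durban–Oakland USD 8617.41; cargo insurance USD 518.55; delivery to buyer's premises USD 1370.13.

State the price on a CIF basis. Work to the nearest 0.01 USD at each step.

Not relevant to the conversion: delivery — on the buyer under both terms; not part of either seller's price.
From FOB to CIF, the seller additionally bears: freight, insurance.
CIF price = 172929.33 + 8617.41 + 518.55 = 182065.29

CIF price: USD 182065.29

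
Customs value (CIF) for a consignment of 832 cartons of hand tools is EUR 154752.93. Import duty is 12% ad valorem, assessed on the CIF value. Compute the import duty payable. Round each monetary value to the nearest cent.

Import duty: EUR 18570.35

Import duty = 154752.93 × 12% = 18570.35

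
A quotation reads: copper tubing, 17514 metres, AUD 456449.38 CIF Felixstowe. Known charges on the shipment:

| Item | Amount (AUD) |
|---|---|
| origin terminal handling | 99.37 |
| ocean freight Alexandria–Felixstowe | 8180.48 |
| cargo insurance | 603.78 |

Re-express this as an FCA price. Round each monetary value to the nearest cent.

From CIF to FCA, the seller no longer bears: origin terminal, freight, insurance.
FCA price = 456449.38 − 99.37 − 8180.48 − 603.78 = 447565.75

FCA price: AUD 447565.75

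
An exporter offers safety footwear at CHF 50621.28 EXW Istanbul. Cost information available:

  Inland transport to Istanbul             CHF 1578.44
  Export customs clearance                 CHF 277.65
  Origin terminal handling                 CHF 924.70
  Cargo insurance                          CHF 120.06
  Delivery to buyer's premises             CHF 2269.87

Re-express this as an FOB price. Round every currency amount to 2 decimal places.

FOB price: CHF 53402.07

Not relevant to the conversion: delivery, insurance — on the buyer under both terms; not part of either seller's price.
From EXW to FOB, the seller additionally bears: inland to port, export clearance, origin terminal.
FOB price = 50621.28 + 1578.44 + 277.65 + 924.70 = 53402.07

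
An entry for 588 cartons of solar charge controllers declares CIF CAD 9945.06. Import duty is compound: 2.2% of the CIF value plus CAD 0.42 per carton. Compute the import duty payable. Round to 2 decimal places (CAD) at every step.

Import duty: CAD 465.75

Ad valorem component: 9945.06 × 2.2% = 218.79
Specific component: 588 × 0.42 = 246.96
Import duty = 218.79 + 246.96 = 465.75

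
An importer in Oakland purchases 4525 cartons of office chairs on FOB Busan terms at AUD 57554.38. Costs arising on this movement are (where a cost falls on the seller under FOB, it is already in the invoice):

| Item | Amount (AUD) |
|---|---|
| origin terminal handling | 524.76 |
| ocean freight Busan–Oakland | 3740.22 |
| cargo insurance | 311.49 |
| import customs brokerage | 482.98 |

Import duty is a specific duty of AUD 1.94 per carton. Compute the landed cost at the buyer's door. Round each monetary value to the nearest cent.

Total landed cost: AUD 70867.57

FOB: the seller bears costs until goods are on board at the origin port; the buyer bears freight, insurance and all costs thereafter.
Already in the invoice (seller's account under FOB): origin terminal — exclude.
CIF value = FOB price + freight + insurance = 57554.38 + 3740.22 + 311.49 = 61606.09
Import duty = 4525 × 1.94 = 8778.50
Buyer bears: freight 3740.22 + insurance 311.49 + brokerage 482.98 + duty 8778.50 = 13313.19
Landed cost = invoice 57554.38 + 13313.19 = 70867.57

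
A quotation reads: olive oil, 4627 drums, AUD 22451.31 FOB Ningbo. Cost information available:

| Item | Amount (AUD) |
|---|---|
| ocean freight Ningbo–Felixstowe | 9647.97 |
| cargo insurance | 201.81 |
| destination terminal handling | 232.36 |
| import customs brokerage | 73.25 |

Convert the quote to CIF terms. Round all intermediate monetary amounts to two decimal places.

Not relevant to the conversion: destination terminal, brokerage — on the buyer under both terms; not part of either seller's price.
From FOB to CIF, the seller additionally bears: freight, insurance.
CIF price = 22451.31 + 9647.97 + 201.81 = 32301.09

CIF price: AUD 32301.09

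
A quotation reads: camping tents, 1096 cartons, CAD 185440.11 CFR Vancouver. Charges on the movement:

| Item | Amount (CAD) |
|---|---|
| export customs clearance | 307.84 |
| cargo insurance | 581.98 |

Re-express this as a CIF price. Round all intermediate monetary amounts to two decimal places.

Not relevant to the conversion: export clearance — on the seller under both CFR and CIF; already in the CFR price and stays in the CIF price.
From CFR to CIF, the seller additionally bears: insurance.
CIF price = 185440.11 + 581.98 = 186022.09

CIF price: CAD 186022.09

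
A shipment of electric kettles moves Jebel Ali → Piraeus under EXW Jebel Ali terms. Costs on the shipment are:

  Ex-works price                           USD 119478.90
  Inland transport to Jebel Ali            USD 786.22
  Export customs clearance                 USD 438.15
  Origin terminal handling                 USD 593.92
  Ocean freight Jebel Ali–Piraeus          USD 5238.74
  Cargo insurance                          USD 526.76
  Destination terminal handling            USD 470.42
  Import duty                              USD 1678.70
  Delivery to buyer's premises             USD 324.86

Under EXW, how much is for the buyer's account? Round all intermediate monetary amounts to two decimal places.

Buyer's account: USD 10057.77

EXW: the seller makes goods available at their premises; the buyer bears all onward costs.
Seller's account: goods 119478.90 = 119478.90
Buyer's account: inland to port 786.22 + export clearance 438.15 + origin terminal 593.92 + freight 5238.74 + insurance 526.76 + destination terminal 470.42 + duty 1678.70 + delivery 324.86 = 10057.77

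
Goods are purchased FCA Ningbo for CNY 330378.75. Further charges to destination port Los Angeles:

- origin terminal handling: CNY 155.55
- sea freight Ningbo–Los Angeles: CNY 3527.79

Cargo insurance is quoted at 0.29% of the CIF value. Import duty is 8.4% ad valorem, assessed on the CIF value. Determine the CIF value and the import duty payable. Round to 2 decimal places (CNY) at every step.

CIF value: CNY 335033.69; import duty: CNY 28142.83

Let C be the CIF value. C = FCA price + pre-shipment costs + freight + 0.29% × C
C − 0.29% × C = 330378.75 + 155.55 + 3527.79
0.9971 × C = 334062.09
C = 334062.09 / 0.9971 = 335033.69
Insurance premium = 0.29% × 335033.69 = 971.60
Import duty = 335033.69 × 8.4% = 28142.83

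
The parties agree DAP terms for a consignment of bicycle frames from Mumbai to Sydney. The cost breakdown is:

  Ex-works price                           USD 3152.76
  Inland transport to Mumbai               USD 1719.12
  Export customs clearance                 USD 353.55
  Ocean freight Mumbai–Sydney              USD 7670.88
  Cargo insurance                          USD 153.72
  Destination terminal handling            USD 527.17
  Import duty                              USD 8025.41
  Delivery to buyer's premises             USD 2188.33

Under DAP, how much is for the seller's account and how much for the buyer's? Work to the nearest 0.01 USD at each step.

Seller: USD 15765.53; buyer: USD 8025.41

DAP: the seller bears all costs to the named destination except import duty and clearance.
Seller's account: goods 3152.76 + inland to port 1719.12 + export clearance 353.55 + freight 7670.88 + insurance 153.72 + destination terminal 527.17 + delivery 2188.33 = 15765.53
Buyer's account: duty 8025.41 = 8025.41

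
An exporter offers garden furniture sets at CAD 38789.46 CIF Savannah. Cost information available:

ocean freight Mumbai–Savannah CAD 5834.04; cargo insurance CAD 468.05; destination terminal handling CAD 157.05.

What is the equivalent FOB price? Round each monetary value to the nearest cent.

FOB price: CAD 32487.37

Not relevant to the conversion: destination terminal — on the buyer under both terms; not part of either seller's price.
From CIF to FOB, the seller no longer bears: freight, insurance.
FOB price = 38789.46 − 5834.04 − 468.05 = 32487.37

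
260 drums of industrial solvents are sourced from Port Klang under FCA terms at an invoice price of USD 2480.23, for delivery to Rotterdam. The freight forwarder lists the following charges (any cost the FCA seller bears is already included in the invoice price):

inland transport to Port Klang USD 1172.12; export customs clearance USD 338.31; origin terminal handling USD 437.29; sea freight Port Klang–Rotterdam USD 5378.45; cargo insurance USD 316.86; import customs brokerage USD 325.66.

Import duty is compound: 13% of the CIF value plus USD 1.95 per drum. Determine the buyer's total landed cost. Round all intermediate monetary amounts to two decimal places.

FCA: the seller delivers export-cleared goods to the carrier; the buyer bears costs from that point.
Already in the invoice (seller's account under FCA): inland to port, export clearance — exclude.
CIF value = FCA price + origin terminal + freight + insurance = 2480.23 + 437.29 + 5378.45 + 316.86 = 8612.83
Ad valorem component: 8612.83 × 13% = 1119.67
Specific component: 260 × 1.95 = 507.00
Import duty = 1119.67 + 507.00 = 1626.67
Buyer bears: origin terminal 437.29 + freight 5378.45 + insurance 316.86 + brokerage 325.66 + duty 1626.67 = 8084.93
Landed cost = invoice 2480.23 + 8084.93 = 10565.16

Total landed cost: USD 10565.16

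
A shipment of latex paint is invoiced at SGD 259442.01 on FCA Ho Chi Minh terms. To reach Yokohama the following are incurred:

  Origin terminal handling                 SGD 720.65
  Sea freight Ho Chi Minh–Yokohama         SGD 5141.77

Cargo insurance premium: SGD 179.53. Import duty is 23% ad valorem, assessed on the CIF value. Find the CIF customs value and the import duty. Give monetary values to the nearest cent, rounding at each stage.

CIF = FCA price + pre-shipment costs + freight + insurance
CIF = 259442.01 + 720.65 + 5141.77 + 179.53 = 265483.96
Import duty = 265483.96 × 23% = 61061.31

CIF value: SGD 265483.96; import duty: SGD 61061.31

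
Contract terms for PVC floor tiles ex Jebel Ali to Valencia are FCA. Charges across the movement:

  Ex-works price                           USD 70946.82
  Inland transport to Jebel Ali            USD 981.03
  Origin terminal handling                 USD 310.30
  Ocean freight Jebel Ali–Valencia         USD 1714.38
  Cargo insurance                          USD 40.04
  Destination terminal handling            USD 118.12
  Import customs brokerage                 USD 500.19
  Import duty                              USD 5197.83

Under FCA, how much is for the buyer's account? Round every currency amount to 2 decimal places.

Buyer's account: USD 7880.86

FCA: the seller delivers export-cleared goods to the carrier; the buyer bears costs from that point.
Seller's account: goods 70946.82 + inland to port 981.03 = 71927.85
Buyer's account: origin terminal 310.30 + freight 1714.38 + insurance 40.04 + destination terminal 118.12 + brokerage 500.19 + duty 5197.83 = 7880.86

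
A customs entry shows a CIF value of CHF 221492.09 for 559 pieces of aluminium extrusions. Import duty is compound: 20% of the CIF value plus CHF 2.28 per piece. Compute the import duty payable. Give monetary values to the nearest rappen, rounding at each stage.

Ad valorem component: 221492.09 × 20% = 44298.42
Specific component: 559 × 2.28 = 1274.52
Import duty = 44298.42 + 1274.52 = 45572.94

Import duty: CHF 45572.94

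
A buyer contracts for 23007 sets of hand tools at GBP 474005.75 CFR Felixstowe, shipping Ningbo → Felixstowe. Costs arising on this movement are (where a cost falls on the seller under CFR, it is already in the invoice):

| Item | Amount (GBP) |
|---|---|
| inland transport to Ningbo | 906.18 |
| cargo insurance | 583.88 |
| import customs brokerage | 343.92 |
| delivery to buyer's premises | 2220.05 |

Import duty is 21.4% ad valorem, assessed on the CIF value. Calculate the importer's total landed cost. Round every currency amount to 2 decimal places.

CFR: the seller pays costs through ocean freight to the destination port, but not insurance.
Already in the invoice (seller's account under CFR): inland to port — exclude.
CIF value = CFR price + insurance = 474005.75 + 583.88 = 474589.63
Import duty = 474589.63 × 21.4% = 101562.18
Buyer bears: insurance 583.88 + brokerage 343.92 + delivery 2220.05 + duty 101562.18 = 104710.03
Landed cost = invoice 474005.75 + 104710.03 = 578715.78

Total landed cost: GBP 578715.78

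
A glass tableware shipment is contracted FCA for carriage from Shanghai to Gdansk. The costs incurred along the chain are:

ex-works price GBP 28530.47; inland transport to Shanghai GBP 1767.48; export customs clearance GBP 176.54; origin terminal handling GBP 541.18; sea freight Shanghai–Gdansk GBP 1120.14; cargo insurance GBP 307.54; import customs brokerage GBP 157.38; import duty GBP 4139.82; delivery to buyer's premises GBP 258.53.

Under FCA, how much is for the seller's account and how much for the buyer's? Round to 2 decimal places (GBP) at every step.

FCA: the seller delivers export-cleared goods to the carrier; the buyer bears costs from that point.
Seller's account: goods 28530.47 + inland to port 1767.48 + export clearance 176.54 = 30474.49
Buyer's account: origin terminal 541.18 + freight 1120.14 + insurance 307.54 + brokerage 157.38 + duty 4139.82 + delivery 258.53 = 6524.59

Seller: GBP 30474.49; buyer: GBP 6524.59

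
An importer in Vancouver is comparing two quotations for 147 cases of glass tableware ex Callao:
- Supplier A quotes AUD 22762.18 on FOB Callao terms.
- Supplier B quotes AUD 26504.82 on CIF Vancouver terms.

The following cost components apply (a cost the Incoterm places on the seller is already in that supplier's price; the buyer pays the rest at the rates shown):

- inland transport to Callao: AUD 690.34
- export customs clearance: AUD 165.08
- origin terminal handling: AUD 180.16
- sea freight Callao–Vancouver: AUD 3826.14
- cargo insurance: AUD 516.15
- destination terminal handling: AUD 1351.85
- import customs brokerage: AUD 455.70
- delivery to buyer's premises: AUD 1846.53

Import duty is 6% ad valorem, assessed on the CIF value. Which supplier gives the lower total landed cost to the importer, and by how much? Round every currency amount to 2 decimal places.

Supplier B is cheaper by AUD 635.63

Supplier A (FOB):
CIF value = FOB price + freight + insurance = 22762.18 + 3826.14 + 516.15 = 27104.47
Import duty = 27104.47 × 6% = 1626.27
Buyer bears (A): 3826.14 + 516.15 + 1351.85 + 455.70 + 1846.53 = 7996.37
Landed cost (A) = invoice 22762.18 + 7996.37 + duty 1626.27 = 32384.82
Supplier B (CIF):
The CIF price already equals the CIF value: 26504.82
Import duty = 26504.82 × 6% = 1590.29
Buyer bears (B): 1351.85 + 455.70 + 1846.53 = 3654.08
Landed cost (B) = invoice 26504.82 + 3654.08 + duty 1590.29 = 31749.19
Difference = |32384.82 − 31749.19| = 635.63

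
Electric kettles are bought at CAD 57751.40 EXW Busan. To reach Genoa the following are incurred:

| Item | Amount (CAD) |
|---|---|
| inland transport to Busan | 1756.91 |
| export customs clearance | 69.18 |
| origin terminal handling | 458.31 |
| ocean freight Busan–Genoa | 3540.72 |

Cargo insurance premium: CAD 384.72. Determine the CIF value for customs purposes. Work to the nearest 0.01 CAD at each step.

CIF value: CAD 63961.24

CIF = EXW price + pre-shipment costs + freight + insurance
CIF = 57751.40 + 1756.91 + 69.18 + 458.31 + 3540.72 + 384.72 = 63961.24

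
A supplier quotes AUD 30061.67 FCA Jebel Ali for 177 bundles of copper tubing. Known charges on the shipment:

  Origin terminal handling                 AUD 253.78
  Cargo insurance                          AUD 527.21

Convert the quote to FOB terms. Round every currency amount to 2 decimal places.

FOB price: AUD 30315.45

Not relevant to the conversion: insurance — on the buyer under both terms; not part of either seller's price.
From FCA to FOB, the seller additionally bears: origin terminal.
FOB price = 30061.67 + 253.78 = 30315.45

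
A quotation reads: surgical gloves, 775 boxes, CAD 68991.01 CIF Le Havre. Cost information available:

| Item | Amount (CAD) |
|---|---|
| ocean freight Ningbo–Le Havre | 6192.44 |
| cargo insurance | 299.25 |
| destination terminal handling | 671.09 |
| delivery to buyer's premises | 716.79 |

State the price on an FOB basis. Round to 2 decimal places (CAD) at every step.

Not relevant to the conversion: delivery, destination terminal — on the buyer under both terms; not part of either seller's price.
From CIF to FOB, the seller no longer bears: freight, insurance.
FOB price = 68991.01 − 6192.44 − 299.25 = 62499.32

FOB price: CAD 62499.32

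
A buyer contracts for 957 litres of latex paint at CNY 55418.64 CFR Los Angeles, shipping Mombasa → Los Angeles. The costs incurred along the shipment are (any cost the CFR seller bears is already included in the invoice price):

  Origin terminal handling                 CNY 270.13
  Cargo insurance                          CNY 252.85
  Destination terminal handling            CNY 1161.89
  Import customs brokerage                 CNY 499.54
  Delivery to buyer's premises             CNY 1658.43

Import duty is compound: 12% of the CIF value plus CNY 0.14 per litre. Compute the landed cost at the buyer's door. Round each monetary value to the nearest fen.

Total landed cost: CNY 65805.91

CFR: the seller pays costs through ocean freight to the destination port, but not insurance.
Already in the invoice (seller's account under CFR): origin terminal — exclude.
CIF value = CFR price + insurance = 55418.64 + 252.85 = 55671.49
Ad valorem component: 55671.49 × 12% = 6680.58
Specific component: 957 × 0.14 = 133.98
Import duty = 6680.58 + 133.98 = 6814.56
Buyer bears: insurance 252.85 + destination terminal 1161.89 + brokerage 499.54 + delivery 1658.43 + duty 6814.56 = 10387.27
Landed cost = invoice 55418.64 + 10387.27 = 65805.91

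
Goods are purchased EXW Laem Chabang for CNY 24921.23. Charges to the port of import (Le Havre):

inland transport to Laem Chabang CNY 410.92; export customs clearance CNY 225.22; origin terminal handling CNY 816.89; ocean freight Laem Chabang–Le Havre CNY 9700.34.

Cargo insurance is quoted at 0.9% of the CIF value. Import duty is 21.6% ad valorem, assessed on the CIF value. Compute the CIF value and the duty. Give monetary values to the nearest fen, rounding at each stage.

Let C be the CIF value. C = EXW price + pre-shipment costs + freight + 0.9% × C
C − 0.9% × C = 24921.23 + 410.92 + 225.22 + 816.89 + 9700.34
0.991 × C = 36074.60
C = 36074.60 / 0.991 = 36402.22
Insurance premium = 0.9% × 36402.22 = 327.62
Import duty = 36402.22 × 21.6% = 7862.88

CIF value: CNY 36402.22; import duty: CNY 7862.88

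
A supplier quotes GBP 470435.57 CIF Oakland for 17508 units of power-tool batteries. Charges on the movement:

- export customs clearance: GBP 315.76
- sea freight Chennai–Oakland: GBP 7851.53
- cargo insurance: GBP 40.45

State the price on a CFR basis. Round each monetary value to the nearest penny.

CFR price: GBP 470395.12

Not relevant to the conversion: freight, export clearance — on the seller under both CIF and CFR; already in the CIF price and stays in the CFR price.
From CIF to CFR, the seller no longer bears: insurance.
CFR price = 470435.57 − 40.45 = 470395.12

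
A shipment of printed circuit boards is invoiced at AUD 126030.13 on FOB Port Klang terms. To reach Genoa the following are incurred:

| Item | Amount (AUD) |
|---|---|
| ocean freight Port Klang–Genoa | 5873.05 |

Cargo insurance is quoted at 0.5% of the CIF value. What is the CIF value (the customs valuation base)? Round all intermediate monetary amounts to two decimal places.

CIF value: AUD 132566.01

Let C be the CIF value. C = FOB price + freight + 0.5% × C
C − 0.5% × C = 126030.13 + 5873.05
0.995 × C = 131903.18
C = 131903.18 / 0.995 = 132566.01
Insurance premium = 0.5% × 132566.01 = 662.83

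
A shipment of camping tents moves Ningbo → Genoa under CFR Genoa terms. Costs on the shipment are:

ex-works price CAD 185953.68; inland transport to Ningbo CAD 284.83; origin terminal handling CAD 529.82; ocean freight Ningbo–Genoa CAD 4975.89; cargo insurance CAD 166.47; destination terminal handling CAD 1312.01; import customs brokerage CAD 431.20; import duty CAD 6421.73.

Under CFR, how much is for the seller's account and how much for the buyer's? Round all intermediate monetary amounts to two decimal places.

Seller: CAD 191744.22; buyer: CAD 8331.41

CFR: the seller pays costs through ocean freight to the destination port, but not insurance.
Seller's account: goods 185953.68 + inland to port 284.83 + origin terminal 529.82 + freight 4975.89 = 191744.22
Buyer's account: insurance 166.47 + destination terminal 1312.01 + brokerage 431.20 + duty 6421.73 = 8331.41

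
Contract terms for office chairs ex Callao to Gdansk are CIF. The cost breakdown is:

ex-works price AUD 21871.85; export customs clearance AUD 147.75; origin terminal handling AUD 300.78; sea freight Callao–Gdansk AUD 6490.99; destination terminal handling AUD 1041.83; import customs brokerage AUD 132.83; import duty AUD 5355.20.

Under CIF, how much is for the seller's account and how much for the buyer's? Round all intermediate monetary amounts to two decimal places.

Seller: AUD 28811.37; buyer: AUD 6529.86

CIF: the seller pays costs through ocean freight and marine insurance to the destination port.
Seller's account: goods 21871.85 + export clearance 147.75 + origin terminal 300.78 + freight 6490.99 = 28811.37
Buyer's account: destination terminal 1041.83 + brokerage 132.83 + duty 5355.20 = 6529.86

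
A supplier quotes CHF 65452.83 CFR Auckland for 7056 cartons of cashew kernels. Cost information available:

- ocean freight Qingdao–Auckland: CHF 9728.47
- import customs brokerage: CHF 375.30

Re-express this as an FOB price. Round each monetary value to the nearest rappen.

Not relevant to the conversion: brokerage — on the buyer under both terms; not part of either seller's price.
From CFR to FOB, the seller no longer bears: freight.
FOB price = 65452.83 − 9728.47 = 55724.36

FOB price: CHF 55724.36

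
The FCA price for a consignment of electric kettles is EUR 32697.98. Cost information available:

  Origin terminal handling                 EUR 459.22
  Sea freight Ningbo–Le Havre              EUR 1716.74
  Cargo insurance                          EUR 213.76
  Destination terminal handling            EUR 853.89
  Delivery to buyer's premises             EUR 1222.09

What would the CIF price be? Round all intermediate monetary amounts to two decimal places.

Not relevant to the conversion: destination terminal, delivery — on the buyer under both terms; not part of either seller's price.
From FCA to CIF, the seller additionally bears: origin terminal, freight, insurance.
CIF price = 32697.98 + 459.22 + 1716.74 + 213.76 = 35087.70

CIF price: EUR 35087.70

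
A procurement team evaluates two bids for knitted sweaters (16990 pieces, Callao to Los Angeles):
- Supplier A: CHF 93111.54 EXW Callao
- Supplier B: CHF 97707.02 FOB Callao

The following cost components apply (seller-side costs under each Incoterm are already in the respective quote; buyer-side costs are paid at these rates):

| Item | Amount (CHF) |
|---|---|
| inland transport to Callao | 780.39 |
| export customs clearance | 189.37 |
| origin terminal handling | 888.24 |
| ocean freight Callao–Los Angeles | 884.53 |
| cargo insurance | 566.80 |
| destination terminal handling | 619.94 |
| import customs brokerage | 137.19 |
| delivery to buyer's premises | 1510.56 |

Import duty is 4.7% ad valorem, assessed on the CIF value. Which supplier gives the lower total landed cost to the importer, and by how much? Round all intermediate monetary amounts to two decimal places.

Supplier A (EXW):
CIF value = EXW price + inland to port + export clearance + origin terminal + freight + insurance = 93111.54 + 780.39 + 189.37 + 888.24 + 884.53 + 566.80 = 96420.87
Import duty = 96420.87 × 4.7% = 4531.78
Buyer bears (A): 780.39 + 189.37 + 888.24 + 884.53 + 566.80 + 619.94 + 137.19 + 1510.56 = 5577.02
Landed cost (A) = invoice 93111.54 + 5577.02 + duty 4531.78 = 103220.34
Supplier B (FOB):
CIF value = FOB price + freight + insurance = 97707.02 + 884.53 + 566.80 = 99158.35
Import duty = 99158.35 × 4.7% = 4660.44
Buyer bears (B): 884.53 + 566.80 + 619.94 + 137.19 + 1510.56 = 3719.02
Landed cost (B) = invoice 97707.02 + 3719.02 + duty 4660.44 = 106086.48
Difference = |103220.34 − 106086.48| = 2866.14

Supplier A is cheaper by CHF 2866.14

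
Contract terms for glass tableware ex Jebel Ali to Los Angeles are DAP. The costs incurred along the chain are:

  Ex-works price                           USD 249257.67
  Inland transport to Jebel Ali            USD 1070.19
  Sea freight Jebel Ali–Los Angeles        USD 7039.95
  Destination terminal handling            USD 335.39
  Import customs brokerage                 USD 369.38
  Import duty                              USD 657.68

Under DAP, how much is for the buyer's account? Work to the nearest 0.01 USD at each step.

Buyer's account: USD 1027.06

DAP: the seller bears all costs to the named destination except import duty and clearance.
Seller's account: goods 249257.67 + inland to port 1070.19 + freight 7039.95 + destination terminal 335.39 = 257703.20
Buyer's account: brokerage 369.38 + duty 657.68 = 1027.06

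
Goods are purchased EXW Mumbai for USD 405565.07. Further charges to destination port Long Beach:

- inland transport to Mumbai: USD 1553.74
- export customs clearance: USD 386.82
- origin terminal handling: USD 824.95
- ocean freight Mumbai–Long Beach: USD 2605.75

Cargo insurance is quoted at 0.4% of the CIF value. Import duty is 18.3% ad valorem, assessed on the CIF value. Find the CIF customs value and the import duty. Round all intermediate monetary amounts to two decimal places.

CIF value: USD 412586.68; import duty: USD 75503.36

Let C be the CIF value. C = EXW price + pre-shipment costs + freight + 0.4% × C
C − 0.4% × C = 405565.07 + 1553.74 + 386.82 + 824.95 + 2605.75
0.996 × C = 410936.33
C = 410936.33 / 0.996 = 412586.68
Insurance premium = 0.4% × 412586.68 = 1650.35
Import duty = 412586.68 × 18.3% = 75503.36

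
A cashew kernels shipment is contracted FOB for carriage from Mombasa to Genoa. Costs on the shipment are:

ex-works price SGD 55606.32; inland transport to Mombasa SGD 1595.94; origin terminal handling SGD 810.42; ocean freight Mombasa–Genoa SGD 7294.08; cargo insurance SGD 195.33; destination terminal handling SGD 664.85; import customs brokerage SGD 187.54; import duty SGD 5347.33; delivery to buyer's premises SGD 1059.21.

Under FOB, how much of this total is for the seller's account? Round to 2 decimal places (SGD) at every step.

FOB: the seller bears costs until goods are on board at the origin port; the buyer bears freight, insurance and all costs thereafter.
Seller's account: goods 55606.32 + inland to port 1595.94 + origin terminal 810.42 = 58012.68
Buyer's account: freight 7294.08 + insurance 195.33 + destination terminal 664.85 + brokerage 187.54 + duty 5347.33 + delivery 1059.21 = 14748.34

Seller's account: SGD 58012.68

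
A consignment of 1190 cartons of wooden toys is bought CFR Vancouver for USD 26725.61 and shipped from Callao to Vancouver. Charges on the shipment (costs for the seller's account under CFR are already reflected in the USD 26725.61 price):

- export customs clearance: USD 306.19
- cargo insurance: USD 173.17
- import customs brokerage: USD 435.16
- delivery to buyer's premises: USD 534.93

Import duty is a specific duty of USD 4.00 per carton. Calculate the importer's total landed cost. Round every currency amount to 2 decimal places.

Total landed cost: USD 32628.87

CFR: the seller pays costs through ocean freight to the destination port, but not insurance.
Already in the invoice (seller's account under CFR): export clearance — exclude.
CIF value = CFR price + insurance = 26725.61 + 173.17 = 26898.78
Import duty = 1190 × 4.00 = 4760.00
Buyer bears: insurance 173.17 + brokerage 435.16 + delivery 534.93 + duty 4760.00 = 5903.26
Landed cost = invoice 26725.61 + 5903.26 = 32628.87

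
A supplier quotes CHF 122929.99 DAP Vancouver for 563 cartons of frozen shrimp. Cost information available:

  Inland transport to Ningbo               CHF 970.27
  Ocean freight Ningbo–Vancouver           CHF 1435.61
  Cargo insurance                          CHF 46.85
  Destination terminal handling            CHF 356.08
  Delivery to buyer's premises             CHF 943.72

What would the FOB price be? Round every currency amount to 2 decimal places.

Not relevant to the conversion: inland to port — on the seller under both DAP and FOB; already in the DAP price and stays in the FOB price.
From DAP to FOB, the seller no longer bears: freight, insurance, destination terminal, delivery.
FOB price = 122929.99 − 1435.61 − 46.85 − 356.08 − 943.72 = 120147.73

FOB price: CHF 120147.73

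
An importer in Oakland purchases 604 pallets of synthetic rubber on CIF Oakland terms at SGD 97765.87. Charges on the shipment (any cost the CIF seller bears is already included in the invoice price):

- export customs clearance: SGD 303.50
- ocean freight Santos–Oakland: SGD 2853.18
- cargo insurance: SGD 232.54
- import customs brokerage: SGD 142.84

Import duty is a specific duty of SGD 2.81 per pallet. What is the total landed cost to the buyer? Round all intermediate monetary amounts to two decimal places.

CIF: the seller pays costs through ocean freight and marine insurance to the destination port.
Already in the invoice (seller's account under CIF): export clearance, freight, insurance — exclude.
The CIF price already equals the CIF value: 97765.87
Import duty = 604 × 2.81 = 1697.24
Buyer bears: brokerage 142.84 + duty 1697.24 = 1840.08
Landed cost = invoice 97765.87 + 1840.08 = 99605.95

Total landed cost: SGD 99605.95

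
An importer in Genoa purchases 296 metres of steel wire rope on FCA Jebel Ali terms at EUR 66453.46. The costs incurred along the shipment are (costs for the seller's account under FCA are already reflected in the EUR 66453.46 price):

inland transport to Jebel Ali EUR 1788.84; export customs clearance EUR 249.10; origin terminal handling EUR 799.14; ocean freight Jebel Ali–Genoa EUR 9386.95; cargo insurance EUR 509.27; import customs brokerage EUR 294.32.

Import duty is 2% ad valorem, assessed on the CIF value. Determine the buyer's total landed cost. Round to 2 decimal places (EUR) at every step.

FCA: the seller delivers export-cleared goods to the carrier; the buyer bears costs from that point.
Already in the invoice (seller's account under FCA): inland to port, export clearance — exclude.
CIF value = FCA price + origin terminal + freight + insurance = 66453.46 + 799.14 + 9386.95 + 509.27 = 77148.82
Import duty = 77148.82 × 2% = 1542.98
Buyer bears: origin terminal 799.14 + freight 9386.95 + insurance 509.27 + brokerage 294.32 + duty 1542.98 = 12532.66
Landed cost = invoice 66453.46 + 12532.66 = 78986.12

Total landed cost: EUR 78986.12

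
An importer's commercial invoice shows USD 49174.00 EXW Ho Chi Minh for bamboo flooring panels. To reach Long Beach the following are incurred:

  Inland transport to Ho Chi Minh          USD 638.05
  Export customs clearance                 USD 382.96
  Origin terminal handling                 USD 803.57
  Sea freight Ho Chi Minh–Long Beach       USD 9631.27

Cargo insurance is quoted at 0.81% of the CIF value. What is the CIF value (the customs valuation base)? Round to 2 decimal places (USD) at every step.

Let C be the CIF value. C = EXW price + pre-shipment costs + freight + 0.81% × C
C − 0.81% × C = 49174.00 + 638.05 + 382.96 + 803.57 + 9631.27
0.9919 × C = 60629.85
C = 60629.85 / 0.9919 = 61124.96
Insurance premium = 0.81% × 61124.96 = 495.11

CIF value: USD 61124.96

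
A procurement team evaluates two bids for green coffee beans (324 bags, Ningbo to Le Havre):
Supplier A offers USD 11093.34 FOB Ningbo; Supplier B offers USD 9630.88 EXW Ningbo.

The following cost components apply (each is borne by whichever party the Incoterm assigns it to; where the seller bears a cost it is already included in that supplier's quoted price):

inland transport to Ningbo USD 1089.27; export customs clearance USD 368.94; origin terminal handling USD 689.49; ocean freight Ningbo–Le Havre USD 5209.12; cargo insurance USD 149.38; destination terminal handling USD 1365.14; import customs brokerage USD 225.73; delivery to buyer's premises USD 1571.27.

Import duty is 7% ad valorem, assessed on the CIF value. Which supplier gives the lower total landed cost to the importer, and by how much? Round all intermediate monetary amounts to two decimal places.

Supplier A (FOB):
CIF value = FOB price + freight + insurance = 11093.34 + 5209.12 + 149.38 = 16451.84
Import duty = 16451.84 × 7% = 1151.63
Buyer bears (A): 5209.12 + 149.38 + 1365.14 + 225.73 + 1571.27 = 8520.64
Landed cost (A) = invoice 11093.34 + 8520.64 + duty 1151.63 = 20765.61
Supplier B (EXW):
CIF value = EXW price + inland to port + export clearance + origin terminal + freight + insurance = 9630.88 + 1089.27 + 368.94 + 689.49 + 5209.12 + 149.38 = 17137.08
Import duty = 17137.08 × 7% = 1199.60
Buyer bears (B): 1089.27 + 368.94 + 689.49 + 5209.12 + 149.38 + 1365.14 + 225.73 + 1571.27 = 10668.34
Landed cost (B) = invoice 9630.88 + 10668.34 + duty 1199.60 = 21498.82
Difference = |20765.61 − 21498.82| = 733.21

Supplier A is cheaper by USD 733.21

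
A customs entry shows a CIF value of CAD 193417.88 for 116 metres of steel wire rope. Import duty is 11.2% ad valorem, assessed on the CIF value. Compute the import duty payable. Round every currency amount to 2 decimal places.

Import duty = 193417.88 × 11.2% = 21662.80

Import duty: CAD 21662.80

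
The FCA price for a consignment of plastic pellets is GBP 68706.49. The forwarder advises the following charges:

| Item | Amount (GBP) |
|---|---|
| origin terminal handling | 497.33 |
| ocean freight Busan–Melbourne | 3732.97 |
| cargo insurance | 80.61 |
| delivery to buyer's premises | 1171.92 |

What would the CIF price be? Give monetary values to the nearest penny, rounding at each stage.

Not relevant to the conversion: delivery — on the buyer under both terms; not part of either seller's price.
From FCA to CIF, the seller additionally bears: origin terminal, freight, insurance.
CIF price = 68706.49 + 497.33 + 3732.97 + 80.61 = 73017.40

CIF price: GBP 73017.40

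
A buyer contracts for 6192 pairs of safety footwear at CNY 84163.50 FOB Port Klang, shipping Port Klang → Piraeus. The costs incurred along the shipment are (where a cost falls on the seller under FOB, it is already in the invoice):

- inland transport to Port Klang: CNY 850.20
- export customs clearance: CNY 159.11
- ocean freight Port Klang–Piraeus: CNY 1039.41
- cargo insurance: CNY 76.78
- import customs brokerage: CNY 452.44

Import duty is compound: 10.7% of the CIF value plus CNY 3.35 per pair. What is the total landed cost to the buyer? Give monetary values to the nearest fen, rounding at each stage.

FOB: the seller bears costs until goods are on board at the origin port; the buyer bears freight, insurance and all costs thereafter.
Already in the invoice (seller's account under FOB): inland to port, export clearance — exclude.
CIF value = FOB price + freight + insurance = 84163.50 + 1039.41 + 76.78 = 85279.69
Ad valorem component: 85279.69 × 10.7% = 9124.93
Specific component: 6192 × 3.35 = 20743.20
Import duty = 9124.93 + 20743.20 = 29868.13
Buyer bears: freight 1039.41 + insurance 76.78 + brokerage 452.44 + duty 29868.13 = 31436.76
Landed cost = invoice 84163.50 + 31436.76 = 115600.26

Total landed cost: CNY 115600.26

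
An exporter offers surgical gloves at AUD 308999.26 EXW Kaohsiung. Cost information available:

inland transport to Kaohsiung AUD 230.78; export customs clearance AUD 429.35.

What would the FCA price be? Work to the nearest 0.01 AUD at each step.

From EXW to FCA, the seller additionally bears: inland to port, export clearance.
FCA price = 308999.26 + 230.78 + 429.35 = 309659.39

FCA price: AUD 309659.39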